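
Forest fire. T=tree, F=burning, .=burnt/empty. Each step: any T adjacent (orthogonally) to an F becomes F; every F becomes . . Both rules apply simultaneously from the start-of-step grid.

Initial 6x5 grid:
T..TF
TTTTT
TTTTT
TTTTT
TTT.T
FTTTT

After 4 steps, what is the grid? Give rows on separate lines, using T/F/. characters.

Step 1: 4 trees catch fire, 2 burn out
  T..F.
  TTTTF
  TTTTT
  TTTTT
  FTT.T
  .FTTT
Step 2: 5 trees catch fire, 4 burn out
  T....
  TTTF.
  TTTTF
  FTTTT
  .FT.T
  ..FTT
Step 3: 7 trees catch fire, 5 burn out
  T....
  TTF..
  FTTF.
  .FTTF
  ..F.T
  ...FT
Step 4: 8 trees catch fire, 7 burn out
  T....
  FF...
  .FF..
  ..FF.
  ....F
  ....F

T....
FF...
.FF..
..FF.
....F
....F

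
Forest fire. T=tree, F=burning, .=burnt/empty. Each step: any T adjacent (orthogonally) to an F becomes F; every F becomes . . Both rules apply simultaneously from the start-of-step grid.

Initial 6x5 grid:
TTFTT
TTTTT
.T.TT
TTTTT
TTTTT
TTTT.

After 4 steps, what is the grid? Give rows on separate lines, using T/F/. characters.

Step 1: 3 trees catch fire, 1 burn out
  TF.FT
  TTFTT
  .T.TT
  TTTTT
  TTTTT
  TTTT.
Step 2: 4 trees catch fire, 3 burn out
  F...F
  TF.FT
  .T.TT
  TTTTT
  TTTTT
  TTTT.
Step 3: 4 trees catch fire, 4 burn out
  .....
  F...F
  .F.FT
  TTTTT
  TTTTT
  TTTT.
Step 4: 3 trees catch fire, 4 burn out
  .....
  .....
  ....F
  TFTFT
  TTTTT
  TTTT.

.....
.....
....F
TFTFT
TTTTT
TTTT.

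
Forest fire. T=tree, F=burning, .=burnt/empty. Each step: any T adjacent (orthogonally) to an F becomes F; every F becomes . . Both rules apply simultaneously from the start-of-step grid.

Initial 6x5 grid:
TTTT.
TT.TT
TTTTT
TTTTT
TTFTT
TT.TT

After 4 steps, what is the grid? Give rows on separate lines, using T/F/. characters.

Step 1: 3 trees catch fire, 1 burn out
  TTTT.
  TT.TT
  TTTTT
  TTFTT
  TF.FT
  TT.TT
Step 2: 7 trees catch fire, 3 burn out
  TTTT.
  TT.TT
  TTFTT
  TF.FT
  F...F
  TF.FT
Step 3: 6 trees catch fire, 7 burn out
  TTTT.
  TT.TT
  TF.FT
  F...F
  .....
  F...F
Step 4: 4 trees catch fire, 6 burn out
  TTTT.
  TF.FT
  F...F
  .....
  .....
  .....

TTTT.
TF.FT
F...F
.....
.....
.....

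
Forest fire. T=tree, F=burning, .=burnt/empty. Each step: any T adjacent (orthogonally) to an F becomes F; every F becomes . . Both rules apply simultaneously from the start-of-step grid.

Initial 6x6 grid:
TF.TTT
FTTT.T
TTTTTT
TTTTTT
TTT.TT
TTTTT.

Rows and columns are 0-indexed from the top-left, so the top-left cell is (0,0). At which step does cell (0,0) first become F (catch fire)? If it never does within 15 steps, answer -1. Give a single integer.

Step 1: cell (0,0)='F' (+3 fires, +2 burnt)
  -> target ignites at step 1
Step 2: cell (0,0)='.' (+3 fires, +3 burnt)
Step 3: cell (0,0)='.' (+4 fires, +3 burnt)
Step 4: cell (0,0)='.' (+5 fires, +4 burnt)
Step 5: cell (0,0)='.' (+5 fires, +5 burnt)
Step 6: cell (0,0)='.' (+4 fires, +5 burnt)
Step 7: cell (0,0)='.' (+4 fires, +4 burnt)
Step 8: cell (0,0)='.' (+2 fires, +4 burnt)
Step 9: cell (0,0)='.' (+0 fires, +2 burnt)
  fire out at step 9

1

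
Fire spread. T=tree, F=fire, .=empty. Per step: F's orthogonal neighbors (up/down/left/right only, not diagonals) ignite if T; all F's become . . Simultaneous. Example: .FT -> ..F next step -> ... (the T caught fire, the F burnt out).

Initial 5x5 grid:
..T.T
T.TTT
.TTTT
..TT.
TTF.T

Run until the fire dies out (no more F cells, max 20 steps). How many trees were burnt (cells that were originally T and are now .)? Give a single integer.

Answer: 13

Derivation:
Step 1: +2 fires, +1 burnt (F count now 2)
Step 2: +3 fires, +2 burnt (F count now 3)
Step 3: +3 fires, +3 burnt (F count now 3)
Step 4: +3 fires, +3 burnt (F count now 3)
Step 5: +1 fires, +3 burnt (F count now 1)
Step 6: +1 fires, +1 burnt (F count now 1)
Step 7: +0 fires, +1 burnt (F count now 0)
Fire out after step 7
Initially T: 15, now '.': 23
Total burnt (originally-T cells now '.'): 13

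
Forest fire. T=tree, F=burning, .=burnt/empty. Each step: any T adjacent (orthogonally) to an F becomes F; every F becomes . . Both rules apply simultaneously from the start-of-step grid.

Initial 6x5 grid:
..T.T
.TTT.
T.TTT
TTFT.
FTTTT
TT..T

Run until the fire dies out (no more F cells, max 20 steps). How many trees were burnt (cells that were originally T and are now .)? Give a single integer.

Answer: 18

Derivation:
Step 1: +7 fires, +2 burnt (F count now 7)
Step 2: +5 fires, +7 burnt (F count now 5)
Step 3: +5 fires, +5 burnt (F count now 5)
Step 4: +1 fires, +5 burnt (F count now 1)
Step 5: +0 fires, +1 burnt (F count now 0)
Fire out after step 5
Initially T: 19, now '.': 29
Total burnt (originally-T cells now '.'): 18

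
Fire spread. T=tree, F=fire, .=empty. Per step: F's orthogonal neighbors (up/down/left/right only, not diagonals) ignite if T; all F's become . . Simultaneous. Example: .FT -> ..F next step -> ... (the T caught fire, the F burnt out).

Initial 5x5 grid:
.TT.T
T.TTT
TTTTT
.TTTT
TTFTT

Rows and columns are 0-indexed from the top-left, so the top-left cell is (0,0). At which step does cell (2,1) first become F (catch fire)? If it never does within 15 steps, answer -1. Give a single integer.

Step 1: cell (2,1)='T' (+3 fires, +1 burnt)
Step 2: cell (2,1)='T' (+5 fires, +3 burnt)
Step 3: cell (2,1)='F' (+4 fires, +5 burnt)
  -> target ignites at step 3
Step 4: cell (2,1)='.' (+4 fires, +4 burnt)
Step 5: cell (2,1)='.' (+3 fires, +4 burnt)
Step 6: cell (2,1)='.' (+1 fires, +3 burnt)
Step 7: cell (2,1)='.' (+0 fires, +1 burnt)
  fire out at step 7

3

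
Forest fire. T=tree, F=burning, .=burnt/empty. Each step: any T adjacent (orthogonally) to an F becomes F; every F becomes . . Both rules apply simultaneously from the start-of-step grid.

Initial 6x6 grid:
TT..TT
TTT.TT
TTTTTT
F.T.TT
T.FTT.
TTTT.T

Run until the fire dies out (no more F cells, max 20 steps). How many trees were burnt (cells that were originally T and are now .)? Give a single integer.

Answer: 25

Derivation:
Step 1: +5 fires, +2 burnt (F count now 5)
Step 2: +7 fires, +5 burnt (F count now 7)
Step 3: +5 fires, +7 burnt (F count now 5)
Step 4: +3 fires, +5 burnt (F count now 3)
Step 5: +2 fires, +3 burnt (F count now 2)
Step 6: +2 fires, +2 burnt (F count now 2)
Step 7: +1 fires, +2 burnt (F count now 1)
Step 8: +0 fires, +1 burnt (F count now 0)
Fire out after step 8
Initially T: 26, now '.': 35
Total burnt (originally-T cells now '.'): 25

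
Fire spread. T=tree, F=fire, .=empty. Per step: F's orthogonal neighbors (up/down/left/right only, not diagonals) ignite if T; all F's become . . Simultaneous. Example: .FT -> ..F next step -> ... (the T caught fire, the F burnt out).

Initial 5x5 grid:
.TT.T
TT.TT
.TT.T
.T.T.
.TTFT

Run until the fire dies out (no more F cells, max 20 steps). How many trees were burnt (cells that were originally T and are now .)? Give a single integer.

Step 1: +3 fires, +1 burnt (F count now 3)
Step 2: +1 fires, +3 burnt (F count now 1)
Step 3: +1 fires, +1 burnt (F count now 1)
Step 4: +1 fires, +1 burnt (F count now 1)
Step 5: +2 fires, +1 burnt (F count now 2)
Step 6: +2 fires, +2 burnt (F count now 2)
Step 7: +1 fires, +2 burnt (F count now 1)
Step 8: +0 fires, +1 burnt (F count now 0)
Fire out after step 8
Initially T: 15, now '.': 21
Total burnt (originally-T cells now '.'): 11

Answer: 11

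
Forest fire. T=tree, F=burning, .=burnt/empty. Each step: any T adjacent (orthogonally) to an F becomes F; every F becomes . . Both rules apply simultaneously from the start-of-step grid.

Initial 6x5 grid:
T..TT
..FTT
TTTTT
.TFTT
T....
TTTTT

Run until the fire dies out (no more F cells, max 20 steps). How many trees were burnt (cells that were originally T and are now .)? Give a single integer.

Step 1: +4 fires, +2 burnt (F count now 4)
Step 2: +5 fires, +4 burnt (F count now 5)
Step 3: +3 fires, +5 burnt (F count now 3)
Step 4: +0 fires, +3 burnt (F count now 0)
Fire out after step 4
Initially T: 19, now '.': 23
Total burnt (originally-T cells now '.'): 12

Answer: 12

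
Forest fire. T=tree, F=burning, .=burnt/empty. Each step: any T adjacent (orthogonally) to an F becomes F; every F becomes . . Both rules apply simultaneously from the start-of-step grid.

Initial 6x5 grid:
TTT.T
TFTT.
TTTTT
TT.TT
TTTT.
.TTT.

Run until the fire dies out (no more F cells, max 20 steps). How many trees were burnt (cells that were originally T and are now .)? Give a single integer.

Answer: 22

Derivation:
Step 1: +4 fires, +1 burnt (F count now 4)
Step 2: +6 fires, +4 burnt (F count now 6)
Step 3: +3 fires, +6 burnt (F count now 3)
Step 4: +5 fires, +3 burnt (F count now 5)
Step 5: +3 fires, +5 burnt (F count now 3)
Step 6: +1 fires, +3 burnt (F count now 1)
Step 7: +0 fires, +1 burnt (F count now 0)
Fire out after step 7
Initially T: 23, now '.': 29
Total burnt (originally-T cells now '.'): 22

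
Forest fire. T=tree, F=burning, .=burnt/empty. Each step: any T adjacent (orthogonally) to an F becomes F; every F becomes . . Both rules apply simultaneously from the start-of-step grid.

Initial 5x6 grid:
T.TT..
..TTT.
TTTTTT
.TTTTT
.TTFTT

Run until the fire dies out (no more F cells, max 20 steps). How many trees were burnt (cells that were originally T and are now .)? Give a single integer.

Answer: 20

Derivation:
Step 1: +3 fires, +1 burnt (F count now 3)
Step 2: +5 fires, +3 burnt (F count now 5)
Step 3: +5 fires, +5 burnt (F count now 5)
Step 4: +5 fires, +5 burnt (F count now 5)
Step 5: +2 fires, +5 burnt (F count now 2)
Step 6: +0 fires, +2 burnt (F count now 0)
Fire out after step 6
Initially T: 21, now '.': 29
Total burnt (originally-T cells now '.'): 20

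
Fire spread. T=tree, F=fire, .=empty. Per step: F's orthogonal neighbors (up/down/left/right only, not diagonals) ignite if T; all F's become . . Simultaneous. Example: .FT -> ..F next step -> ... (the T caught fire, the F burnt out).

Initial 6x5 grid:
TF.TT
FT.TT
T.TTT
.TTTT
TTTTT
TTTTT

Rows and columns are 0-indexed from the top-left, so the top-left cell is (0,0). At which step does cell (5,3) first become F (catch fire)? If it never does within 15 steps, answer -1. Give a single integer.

Step 1: cell (5,3)='T' (+3 fires, +2 burnt)
Step 2: cell (5,3)='T' (+0 fires, +3 burnt)
  fire out at step 2
Target never catches fire within 15 steps

-1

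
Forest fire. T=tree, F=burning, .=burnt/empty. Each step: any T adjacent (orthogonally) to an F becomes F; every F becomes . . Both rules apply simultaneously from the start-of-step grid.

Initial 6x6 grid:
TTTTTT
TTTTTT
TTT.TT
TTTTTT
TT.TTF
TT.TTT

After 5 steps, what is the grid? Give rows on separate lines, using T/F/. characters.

Step 1: 3 trees catch fire, 1 burn out
  TTTTTT
  TTTTTT
  TTT.TT
  TTTTTF
  TT.TF.
  TT.TTF
Step 2: 4 trees catch fire, 3 burn out
  TTTTTT
  TTTTTT
  TTT.TF
  TTTTF.
  TT.F..
  TT.TF.
Step 3: 4 trees catch fire, 4 burn out
  TTTTTT
  TTTTTF
  TTT.F.
  TTTF..
  TT....
  TT.F..
Step 4: 3 trees catch fire, 4 burn out
  TTTTTF
  TTTTF.
  TTT...
  TTF...
  TT....
  TT....
Step 5: 4 trees catch fire, 3 burn out
  TTTTF.
  TTTF..
  TTF...
  TF....
  TT....
  TT....

TTTTF.
TTTF..
TTF...
TF....
TT....
TT....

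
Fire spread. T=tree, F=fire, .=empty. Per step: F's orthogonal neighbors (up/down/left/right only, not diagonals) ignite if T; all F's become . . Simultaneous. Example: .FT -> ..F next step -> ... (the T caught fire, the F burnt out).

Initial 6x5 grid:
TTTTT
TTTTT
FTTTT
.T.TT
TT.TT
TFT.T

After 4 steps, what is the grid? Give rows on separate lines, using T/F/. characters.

Step 1: 5 trees catch fire, 2 burn out
  TTTTT
  FTTTT
  .FTTT
  .T.TT
  TF.TT
  F.F.T
Step 2: 5 trees catch fire, 5 burn out
  FTTTT
  .FTTT
  ..FTT
  .F.TT
  F..TT
  ....T
Step 3: 3 trees catch fire, 5 burn out
  .FTTT
  ..FTT
  ...FT
  ...TT
  ...TT
  ....T
Step 4: 4 trees catch fire, 3 burn out
  ..FTT
  ...FT
  ....F
  ...FT
  ...TT
  ....T

..FTT
...FT
....F
...FT
...TT
....T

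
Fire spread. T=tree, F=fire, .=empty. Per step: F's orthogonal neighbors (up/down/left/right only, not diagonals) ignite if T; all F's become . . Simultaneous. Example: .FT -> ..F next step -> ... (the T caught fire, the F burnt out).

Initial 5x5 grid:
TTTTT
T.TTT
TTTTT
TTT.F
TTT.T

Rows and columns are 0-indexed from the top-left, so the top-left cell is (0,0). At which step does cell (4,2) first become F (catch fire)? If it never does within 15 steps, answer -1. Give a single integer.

Step 1: cell (4,2)='T' (+2 fires, +1 burnt)
Step 2: cell (4,2)='T' (+2 fires, +2 burnt)
Step 3: cell (4,2)='T' (+3 fires, +2 burnt)
Step 4: cell (4,2)='T' (+4 fires, +3 burnt)
Step 5: cell (4,2)='F' (+4 fires, +4 burnt)
  -> target ignites at step 5
Step 6: cell (4,2)='.' (+4 fires, +4 burnt)
Step 7: cell (4,2)='.' (+2 fires, +4 burnt)
Step 8: cell (4,2)='.' (+0 fires, +2 burnt)
  fire out at step 8

5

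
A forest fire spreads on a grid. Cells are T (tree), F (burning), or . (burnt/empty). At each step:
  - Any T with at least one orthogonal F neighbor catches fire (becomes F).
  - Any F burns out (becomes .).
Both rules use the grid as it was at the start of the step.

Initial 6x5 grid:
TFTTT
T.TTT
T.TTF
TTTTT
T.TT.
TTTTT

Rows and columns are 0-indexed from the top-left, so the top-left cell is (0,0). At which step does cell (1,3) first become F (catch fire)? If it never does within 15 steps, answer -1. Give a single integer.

Step 1: cell (1,3)='T' (+5 fires, +2 burnt)
Step 2: cell (1,3)='F' (+7 fires, +5 burnt)
  -> target ignites at step 2
Step 3: cell (1,3)='.' (+3 fires, +7 burnt)
Step 4: cell (1,3)='.' (+4 fires, +3 burnt)
Step 5: cell (1,3)='.' (+3 fires, +4 burnt)
Step 6: cell (1,3)='.' (+2 fires, +3 burnt)
Step 7: cell (1,3)='.' (+0 fires, +2 burnt)
  fire out at step 7

2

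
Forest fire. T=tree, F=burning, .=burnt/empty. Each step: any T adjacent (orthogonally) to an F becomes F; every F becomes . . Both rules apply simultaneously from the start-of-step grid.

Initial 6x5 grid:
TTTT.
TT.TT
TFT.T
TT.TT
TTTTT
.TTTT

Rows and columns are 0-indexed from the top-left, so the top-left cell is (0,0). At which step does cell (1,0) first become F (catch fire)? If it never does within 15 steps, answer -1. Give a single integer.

Step 1: cell (1,0)='T' (+4 fires, +1 burnt)
Step 2: cell (1,0)='F' (+4 fires, +4 burnt)
  -> target ignites at step 2
Step 3: cell (1,0)='.' (+5 fires, +4 burnt)
Step 4: cell (1,0)='.' (+3 fires, +5 burnt)
Step 5: cell (1,0)='.' (+4 fires, +3 burnt)
Step 6: cell (1,0)='.' (+3 fires, +4 burnt)
Step 7: cell (1,0)='.' (+1 fires, +3 burnt)
Step 8: cell (1,0)='.' (+0 fires, +1 burnt)
  fire out at step 8

2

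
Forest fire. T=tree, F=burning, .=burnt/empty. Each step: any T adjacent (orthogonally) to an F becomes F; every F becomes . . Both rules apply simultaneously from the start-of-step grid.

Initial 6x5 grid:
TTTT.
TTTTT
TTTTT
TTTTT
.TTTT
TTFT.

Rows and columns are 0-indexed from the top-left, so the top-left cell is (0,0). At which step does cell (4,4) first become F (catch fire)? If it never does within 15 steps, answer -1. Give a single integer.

Step 1: cell (4,4)='T' (+3 fires, +1 burnt)
Step 2: cell (4,4)='T' (+4 fires, +3 burnt)
Step 3: cell (4,4)='F' (+4 fires, +4 burnt)
  -> target ignites at step 3
Step 4: cell (4,4)='.' (+5 fires, +4 burnt)
Step 5: cell (4,4)='.' (+5 fires, +5 burnt)
Step 6: cell (4,4)='.' (+4 fires, +5 burnt)
Step 7: cell (4,4)='.' (+1 fires, +4 burnt)
Step 8: cell (4,4)='.' (+0 fires, +1 burnt)
  fire out at step 8

3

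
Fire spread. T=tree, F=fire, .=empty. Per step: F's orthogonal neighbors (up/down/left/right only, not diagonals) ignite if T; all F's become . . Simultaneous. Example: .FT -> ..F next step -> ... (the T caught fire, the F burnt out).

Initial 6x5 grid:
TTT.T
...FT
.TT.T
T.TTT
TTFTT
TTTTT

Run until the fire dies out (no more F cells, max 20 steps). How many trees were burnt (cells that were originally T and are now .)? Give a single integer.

Answer: 18

Derivation:
Step 1: +5 fires, +2 burnt (F count now 5)
Step 2: +8 fires, +5 burnt (F count now 8)
Step 3: +5 fires, +8 burnt (F count now 5)
Step 4: +0 fires, +5 burnt (F count now 0)
Fire out after step 4
Initially T: 21, now '.': 27
Total burnt (originally-T cells now '.'): 18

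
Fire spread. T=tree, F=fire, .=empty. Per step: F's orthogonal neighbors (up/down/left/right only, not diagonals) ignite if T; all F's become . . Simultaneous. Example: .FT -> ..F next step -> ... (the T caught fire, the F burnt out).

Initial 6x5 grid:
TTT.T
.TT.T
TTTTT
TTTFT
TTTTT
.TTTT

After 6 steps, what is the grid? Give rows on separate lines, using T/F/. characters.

Step 1: 4 trees catch fire, 1 burn out
  TTT.T
  .TT.T
  TTTFT
  TTF.F
  TTTFT
  .TTTT
Step 2: 6 trees catch fire, 4 burn out
  TTT.T
  .TT.T
  TTF.F
  TF...
  TTF.F
  .TTFT
Step 3: 7 trees catch fire, 6 burn out
  TTT.T
  .TF.F
  TF...
  F....
  TF...
  .TF.F
Step 4: 6 trees catch fire, 7 burn out
  TTF.F
  .F...
  F....
  .....
  F....
  .F...
Step 5: 1 trees catch fire, 6 burn out
  TF...
  .....
  .....
  .....
  .....
  .....
Step 6: 1 trees catch fire, 1 burn out
  F....
  .....
  .....
  .....
  .....
  .....

F....
.....
.....
.....
.....
.....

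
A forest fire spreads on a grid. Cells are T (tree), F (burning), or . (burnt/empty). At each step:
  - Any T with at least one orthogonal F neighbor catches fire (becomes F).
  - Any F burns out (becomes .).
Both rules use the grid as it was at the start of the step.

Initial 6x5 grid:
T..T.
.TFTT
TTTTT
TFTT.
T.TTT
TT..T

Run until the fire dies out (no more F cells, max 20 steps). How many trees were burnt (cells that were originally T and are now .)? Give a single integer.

Answer: 19

Derivation:
Step 1: +6 fires, +2 burnt (F count now 6)
Step 2: +7 fires, +6 burnt (F count now 7)
Step 3: +3 fires, +7 burnt (F count now 3)
Step 4: +2 fires, +3 burnt (F count now 2)
Step 5: +1 fires, +2 burnt (F count now 1)
Step 6: +0 fires, +1 burnt (F count now 0)
Fire out after step 6
Initially T: 20, now '.': 29
Total burnt (originally-T cells now '.'): 19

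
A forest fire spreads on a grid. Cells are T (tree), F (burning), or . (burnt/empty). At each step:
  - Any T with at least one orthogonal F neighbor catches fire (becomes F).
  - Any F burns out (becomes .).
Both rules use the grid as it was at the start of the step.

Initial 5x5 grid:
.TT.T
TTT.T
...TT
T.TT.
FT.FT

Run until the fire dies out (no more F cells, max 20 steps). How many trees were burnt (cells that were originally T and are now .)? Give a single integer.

Answer: 9

Derivation:
Step 1: +4 fires, +2 burnt (F count now 4)
Step 2: +2 fires, +4 burnt (F count now 2)
Step 3: +1 fires, +2 burnt (F count now 1)
Step 4: +1 fires, +1 burnt (F count now 1)
Step 5: +1 fires, +1 burnt (F count now 1)
Step 6: +0 fires, +1 burnt (F count now 0)
Fire out after step 6
Initially T: 14, now '.': 20
Total burnt (originally-T cells now '.'): 9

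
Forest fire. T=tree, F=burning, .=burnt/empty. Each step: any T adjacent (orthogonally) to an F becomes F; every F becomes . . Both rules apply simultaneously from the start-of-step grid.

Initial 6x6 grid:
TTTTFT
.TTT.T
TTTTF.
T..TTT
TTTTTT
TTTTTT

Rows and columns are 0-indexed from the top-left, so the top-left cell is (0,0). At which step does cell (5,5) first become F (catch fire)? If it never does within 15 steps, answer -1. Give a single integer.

Step 1: cell (5,5)='T' (+4 fires, +2 burnt)
Step 2: cell (5,5)='T' (+7 fires, +4 burnt)
Step 3: cell (5,5)='T' (+6 fires, +7 burnt)
Step 4: cell (5,5)='F' (+6 fires, +6 burnt)
  -> target ignites at step 4
Step 5: cell (5,5)='.' (+3 fires, +6 burnt)
Step 6: cell (5,5)='.' (+2 fires, +3 burnt)
Step 7: cell (5,5)='.' (+1 fires, +2 burnt)
Step 8: cell (5,5)='.' (+0 fires, +1 burnt)
  fire out at step 8

4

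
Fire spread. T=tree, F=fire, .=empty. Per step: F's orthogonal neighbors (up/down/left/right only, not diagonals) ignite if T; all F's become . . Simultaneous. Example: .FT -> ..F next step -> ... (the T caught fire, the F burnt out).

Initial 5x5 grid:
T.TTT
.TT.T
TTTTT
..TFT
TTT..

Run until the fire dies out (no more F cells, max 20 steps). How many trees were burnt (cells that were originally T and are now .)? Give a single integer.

Step 1: +3 fires, +1 burnt (F count now 3)
Step 2: +3 fires, +3 burnt (F count now 3)
Step 3: +4 fires, +3 burnt (F count now 4)
Step 4: +5 fires, +4 burnt (F count now 5)
Step 5: +1 fires, +5 burnt (F count now 1)
Step 6: +0 fires, +1 burnt (F count now 0)
Fire out after step 6
Initially T: 17, now '.': 24
Total burnt (originally-T cells now '.'): 16

Answer: 16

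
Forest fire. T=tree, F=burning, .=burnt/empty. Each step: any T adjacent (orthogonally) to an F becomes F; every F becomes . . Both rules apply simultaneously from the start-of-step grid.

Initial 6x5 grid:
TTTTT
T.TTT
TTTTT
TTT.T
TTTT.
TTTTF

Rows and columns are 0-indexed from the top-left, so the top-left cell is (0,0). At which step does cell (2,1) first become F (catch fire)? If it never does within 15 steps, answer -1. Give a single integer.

Step 1: cell (2,1)='T' (+1 fires, +1 burnt)
Step 2: cell (2,1)='T' (+2 fires, +1 burnt)
Step 3: cell (2,1)='T' (+2 fires, +2 burnt)
Step 4: cell (2,1)='T' (+3 fires, +2 burnt)
Step 5: cell (2,1)='T' (+3 fires, +3 burnt)
Step 6: cell (2,1)='F' (+4 fires, +3 burnt)
  -> target ignites at step 6
Step 7: cell (2,1)='.' (+4 fires, +4 burnt)
Step 8: cell (2,1)='.' (+5 fires, +4 burnt)
Step 9: cell (2,1)='.' (+2 fires, +5 burnt)
Step 10: cell (2,1)='.' (+0 fires, +2 burnt)
  fire out at step 10

6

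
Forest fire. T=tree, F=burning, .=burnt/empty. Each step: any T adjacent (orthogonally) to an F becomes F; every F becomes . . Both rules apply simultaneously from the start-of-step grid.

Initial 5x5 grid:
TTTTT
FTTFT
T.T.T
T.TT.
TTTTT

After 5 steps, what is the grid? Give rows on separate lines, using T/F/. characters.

Step 1: 6 trees catch fire, 2 burn out
  FTTFT
  .FF.F
  F.T.T
  T.TT.
  TTTTT
Step 2: 6 trees catch fire, 6 burn out
  .FF.F
  .....
  ..F.F
  F.TT.
  TTTTT
Step 3: 2 trees catch fire, 6 burn out
  .....
  .....
  .....
  ..FT.
  FTTTT
Step 4: 3 trees catch fire, 2 burn out
  .....
  .....
  .....
  ...F.
  .FFTT
Step 5: 1 trees catch fire, 3 burn out
  .....
  .....
  .....
  .....
  ...FT

.....
.....
.....
.....
...FT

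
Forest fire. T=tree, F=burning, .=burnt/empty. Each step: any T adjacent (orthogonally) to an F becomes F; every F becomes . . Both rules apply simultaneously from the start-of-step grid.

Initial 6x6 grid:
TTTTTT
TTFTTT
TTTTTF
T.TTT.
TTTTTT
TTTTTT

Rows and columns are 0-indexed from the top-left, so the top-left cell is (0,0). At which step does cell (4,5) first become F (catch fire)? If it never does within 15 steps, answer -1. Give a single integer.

Step 1: cell (4,5)='T' (+6 fires, +2 burnt)
Step 2: cell (4,5)='T' (+9 fires, +6 burnt)
Step 3: cell (4,5)='T' (+6 fires, +9 burnt)
Step 4: cell (4,5)='F' (+6 fires, +6 burnt)
  -> target ignites at step 4
Step 5: cell (4,5)='.' (+4 fires, +6 burnt)
Step 6: cell (4,5)='.' (+1 fires, +4 burnt)
Step 7: cell (4,5)='.' (+0 fires, +1 burnt)
  fire out at step 7

4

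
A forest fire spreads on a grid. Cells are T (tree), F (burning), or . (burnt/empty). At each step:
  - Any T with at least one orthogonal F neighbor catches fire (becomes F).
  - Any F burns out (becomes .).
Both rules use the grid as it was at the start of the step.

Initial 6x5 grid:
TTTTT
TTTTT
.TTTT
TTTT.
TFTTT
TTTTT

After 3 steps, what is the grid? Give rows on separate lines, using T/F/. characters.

Step 1: 4 trees catch fire, 1 burn out
  TTTTT
  TTTTT
  .TTTT
  TFTT.
  F.FTT
  TFTTT
Step 2: 6 trees catch fire, 4 burn out
  TTTTT
  TTTTT
  .FTTT
  F.FT.
  ...FT
  F.FTT
Step 3: 5 trees catch fire, 6 burn out
  TTTTT
  TFTTT
  ..FTT
  ...F.
  ....F
  ...FT

TTTTT
TFTTT
..FTT
...F.
....F
...FT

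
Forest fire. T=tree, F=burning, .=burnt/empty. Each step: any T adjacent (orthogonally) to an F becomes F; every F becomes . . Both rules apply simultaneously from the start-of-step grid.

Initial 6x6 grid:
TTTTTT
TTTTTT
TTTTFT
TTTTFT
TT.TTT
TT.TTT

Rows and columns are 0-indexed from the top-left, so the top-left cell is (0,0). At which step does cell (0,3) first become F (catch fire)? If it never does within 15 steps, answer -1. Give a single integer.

Step 1: cell (0,3)='T' (+6 fires, +2 burnt)
Step 2: cell (0,3)='T' (+8 fires, +6 burnt)
Step 3: cell (0,3)='F' (+7 fires, +8 burnt)
  -> target ignites at step 3
Step 4: cell (0,3)='.' (+5 fires, +7 burnt)
Step 5: cell (0,3)='.' (+4 fires, +5 burnt)
Step 6: cell (0,3)='.' (+2 fires, +4 burnt)
Step 7: cell (0,3)='.' (+0 fires, +2 burnt)
  fire out at step 7

3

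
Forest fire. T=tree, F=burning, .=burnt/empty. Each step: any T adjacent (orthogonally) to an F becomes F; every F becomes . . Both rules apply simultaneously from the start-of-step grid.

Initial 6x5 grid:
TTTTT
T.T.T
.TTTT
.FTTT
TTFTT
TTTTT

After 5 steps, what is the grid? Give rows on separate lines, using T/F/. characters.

Step 1: 5 trees catch fire, 2 burn out
  TTTTT
  T.T.T
  .FTTT
  ..FTT
  TF.FT
  TTFTT
Step 2: 6 trees catch fire, 5 burn out
  TTTTT
  T.T.T
  ..FTT
  ...FT
  F...F
  TF.FT
Step 3: 5 trees catch fire, 6 burn out
  TTTTT
  T.F.T
  ...FT
  ....F
  .....
  F...F
Step 4: 2 trees catch fire, 5 burn out
  TTFTT
  T...T
  ....F
  .....
  .....
  .....
Step 5: 3 trees catch fire, 2 burn out
  TF.FT
  T...F
  .....
  .....
  .....
  .....

TF.FT
T...F
.....
.....
.....
.....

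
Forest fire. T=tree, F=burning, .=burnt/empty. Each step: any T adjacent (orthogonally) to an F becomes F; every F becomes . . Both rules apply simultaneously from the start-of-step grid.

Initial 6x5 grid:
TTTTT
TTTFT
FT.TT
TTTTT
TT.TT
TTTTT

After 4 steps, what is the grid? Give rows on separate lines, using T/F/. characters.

Step 1: 7 trees catch fire, 2 burn out
  TTTFT
  FTF.F
  .F.FT
  FTTTT
  TT.TT
  TTTTT
Step 2: 8 trees catch fire, 7 burn out
  FTF.F
  .F...
  ....F
  .FTFT
  FT.TT
  TTTTT
Step 3: 6 trees catch fire, 8 burn out
  .F...
  .....
  .....
  ..F.F
  .F.FT
  FTTTT
Step 4: 3 trees catch fire, 6 burn out
  .....
  .....
  .....
  .....
  ....F
  .FTFT

.....
.....
.....
.....
....F
.FTFT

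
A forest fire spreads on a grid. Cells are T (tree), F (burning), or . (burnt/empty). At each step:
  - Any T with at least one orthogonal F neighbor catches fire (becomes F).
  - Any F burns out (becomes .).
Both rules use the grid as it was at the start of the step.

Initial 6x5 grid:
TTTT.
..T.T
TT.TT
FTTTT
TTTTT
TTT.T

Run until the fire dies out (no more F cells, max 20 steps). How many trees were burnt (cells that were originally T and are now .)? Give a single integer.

Step 1: +3 fires, +1 burnt (F count now 3)
Step 2: +4 fires, +3 burnt (F count now 4)
Step 3: +3 fires, +4 burnt (F count now 3)
Step 4: +4 fires, +3 burnt (F count now 4)
Step 5: +2 fires, +4 burnt (F count now 2)
Step 6: +2 fires, +2 burnt (F count now 2)
Step 7: +0 fires, +2 burnt (F count now 0)
Fire out after step 7
Initially T: 23, now '.': 25
Total burnt (originally-T cells now '.'): 18

Answer: 18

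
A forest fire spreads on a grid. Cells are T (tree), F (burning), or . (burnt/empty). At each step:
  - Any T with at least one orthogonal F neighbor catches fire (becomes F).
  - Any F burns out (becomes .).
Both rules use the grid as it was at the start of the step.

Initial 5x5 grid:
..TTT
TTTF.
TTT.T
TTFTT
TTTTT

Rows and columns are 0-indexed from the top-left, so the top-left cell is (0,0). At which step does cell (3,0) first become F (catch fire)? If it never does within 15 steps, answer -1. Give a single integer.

Step 1: cell (3,0)='T' (+6 fires, +2 burnt)
Step 2: cell (3,0)='F' (+8 fires, +6 burnt)
  -> target ignites at step 2
Step 3: cell (3,0)='.' (+5 fires, +8 burnt)
Step 4: cell (3,0)='.' (+0 fires, +5 burnt)
  fire out at step 4

2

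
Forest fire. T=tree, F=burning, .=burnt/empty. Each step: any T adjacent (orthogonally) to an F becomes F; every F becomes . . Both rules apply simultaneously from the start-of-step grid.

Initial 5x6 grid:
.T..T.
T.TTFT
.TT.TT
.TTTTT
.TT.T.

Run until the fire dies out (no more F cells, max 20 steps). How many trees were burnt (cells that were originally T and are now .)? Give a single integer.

Answer: 16

Derivation:
Step 1: +4 fires, +1 burnt (F count now 4)
Step 2: +3 fires, +4 burnt (F count now 3)
Step 3: +4 fires, +3 burnt (F count now 4)
Step 4: +2 fires, +4 burnt (F count now 2)
Step 5: +2 fires, +2 burnt (F count now 2)
Step 6: +1 fires, +2 burnt (F count now 1)
Step 7: +0 fires, +1 burnt (F count now 0)
Fire out after step 7
Initially T: 18, now '.': 28
Total burnt (originally-T cells now '.'): 16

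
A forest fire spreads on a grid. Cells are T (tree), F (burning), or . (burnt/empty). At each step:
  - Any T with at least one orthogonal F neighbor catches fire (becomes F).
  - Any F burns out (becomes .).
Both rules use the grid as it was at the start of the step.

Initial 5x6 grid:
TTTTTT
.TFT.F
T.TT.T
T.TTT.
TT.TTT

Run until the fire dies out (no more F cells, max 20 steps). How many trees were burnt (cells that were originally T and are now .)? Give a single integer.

Answer: 17

Derivation:
Step 1: +6 fires, +2 burnt (F count now 6)
Step 2: +5 fires, +6 burnt (F count now 5)
Step 3: +2 fires, +5 burnt (F count now 2)
Step 4: +2 fires, +2 burnt (F count now 2)
Step 5: +1 fires, +2 burnt (F count now 1)
Step 6: +1 fires, +1 burnt (F count now 1)
Step 7: +0 fires, +1 burnt (F count now 0)
Fire out after step 7
Initially T: 21, now '.': 26
Total burnt (originally-T cells now '.'): 17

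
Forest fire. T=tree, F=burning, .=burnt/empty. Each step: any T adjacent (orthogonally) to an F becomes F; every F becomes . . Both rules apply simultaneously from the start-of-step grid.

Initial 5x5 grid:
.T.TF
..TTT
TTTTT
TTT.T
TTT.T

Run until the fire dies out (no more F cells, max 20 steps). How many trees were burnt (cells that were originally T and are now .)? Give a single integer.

Answer: 17

Derivation:
Step 1: +2 fires, +1 burnt (F count now 2)
Step 2: +2 fires, +2 burnt (F count now 2)
Step 3: +3 fires, +2 burnt (F count now 3)
Step 4: +2 fires, +3 burnt (F count now 2)
Step 5: +2 fires, +2 burnt (F count now 2)
Step 6: +3 fires, +2 burnt (F count now 3)
Step 7: +2 fires, +3 burnt (F count now 2)
Step 8: +1 fires, +2 burnt (F count now 1)
Step 9: +0 fires, +1 burnt (F count now 0)
Fire out after step 9
Initially T: 18, now '.': 24
Total burnt (originally-T cells now '.'): 17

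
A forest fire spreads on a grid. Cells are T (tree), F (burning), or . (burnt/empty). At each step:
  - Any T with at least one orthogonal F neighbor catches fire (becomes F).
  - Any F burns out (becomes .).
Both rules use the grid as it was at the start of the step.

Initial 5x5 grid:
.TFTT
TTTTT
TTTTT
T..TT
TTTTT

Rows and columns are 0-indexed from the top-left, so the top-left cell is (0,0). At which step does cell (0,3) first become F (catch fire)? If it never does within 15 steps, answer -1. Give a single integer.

Step 1: cell (0,3)='F' (+3 fires, +1 burnt)
  -> target ignites at step 1
Step 2: cell (0,3)='.' (+4 fires, +3 burnt)
Step 3: cell (0,3)='.' (+4 fires, +4 burnt)
Step 4: cell (0,3)='.' (+3 fires, +4 burnt)
Step 5: cell (0,3)='.' (+3 fires, +3 burnt)
Step 6: cell (0,3)='.' (+3 fires, +3 burnt)
Step 7: cell (0,3)='.' (+1 fires, +3 burnt)
Step 8: cell (0,3)='.' (+0 fires, +1 burnt)
  fire out at step 8

1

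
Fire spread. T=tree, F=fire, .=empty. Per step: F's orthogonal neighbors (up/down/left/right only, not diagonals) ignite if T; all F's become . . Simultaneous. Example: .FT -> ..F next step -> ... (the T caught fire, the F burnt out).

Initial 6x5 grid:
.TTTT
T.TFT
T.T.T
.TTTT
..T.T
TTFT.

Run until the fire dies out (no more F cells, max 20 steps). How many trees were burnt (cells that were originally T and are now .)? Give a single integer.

Step 1: +6 fires, +2 burnt (F count now 6)
Step 2: +6 fires, +6 burnt (F count now 6)
Step 3: +4 fires, +6 burnt (F count now 4)
Step 4: +1 fires, +4 burnt (F count now 1)
Step 5: +0 fires, +1 burnt (F count now 0)
Fire out after step 5
Initially T: 19, now '.': 28
Total burnt (originally-T cells now '.'): 17

Answer: 17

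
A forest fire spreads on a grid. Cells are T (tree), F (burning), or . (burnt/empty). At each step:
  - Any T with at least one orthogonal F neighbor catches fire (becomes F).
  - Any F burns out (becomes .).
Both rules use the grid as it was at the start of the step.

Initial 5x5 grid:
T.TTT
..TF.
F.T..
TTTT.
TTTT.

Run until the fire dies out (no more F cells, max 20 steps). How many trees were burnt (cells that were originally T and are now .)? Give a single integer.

Answer: 13

Derivation:
Step 1: +3 fires, +2 burnt (F count now 3)
Step 2: +5 fires, +3 burnt (F count now 5)
Step 3: +2 fires, +5 burnt (F count now 2)
Step 4: +2 fires, +2 burnt (F count now 2)
Step 5: +1 fires, +2 burnt (F count now 1)
Step 6: +0 fires, +1 burnt (F count now 0)
Fire out after step 6
Initially T: 14, now '.': 24
Total burnt (originally-T cells now '.'): 13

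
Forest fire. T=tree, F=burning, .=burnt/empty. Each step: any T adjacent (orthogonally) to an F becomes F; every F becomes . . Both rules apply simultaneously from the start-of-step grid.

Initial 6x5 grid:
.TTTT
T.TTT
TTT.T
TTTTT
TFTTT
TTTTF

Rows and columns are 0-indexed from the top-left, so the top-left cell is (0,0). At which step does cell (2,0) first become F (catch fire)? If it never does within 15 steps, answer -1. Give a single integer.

Step 1: cell (2,0)='T' (+6 fires, +2 burnt)
Step 2: cell (2,0)='T' (+7 fires, +6 burnt)
Step 3: cell (2,0)='F' (+4 fires, +7 burnt)
  -> target ignites at step 3
Step 4: cell (2,0)='.' (+3 fires, +4 burnt)
Step 5: cell (2,0)='.' (+3 fires, +3 burnt)
Step 6: cell (2,0)='.' (+2 fires, +3 burnt)
Step 7: cell (2,0)='.' (+0 fires, +2 burnt)
  fire out at step 7

3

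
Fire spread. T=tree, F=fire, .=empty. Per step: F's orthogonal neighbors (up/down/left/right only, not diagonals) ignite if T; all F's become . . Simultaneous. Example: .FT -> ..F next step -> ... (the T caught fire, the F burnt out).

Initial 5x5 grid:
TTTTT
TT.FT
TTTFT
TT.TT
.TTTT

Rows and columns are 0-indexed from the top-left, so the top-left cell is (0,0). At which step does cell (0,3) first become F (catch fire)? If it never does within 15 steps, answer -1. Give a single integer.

Step 1: cell (0,3)='F' (+5 fires, +2 burnt)
  -> target ignites at step 1
Step 2: cell (0,3)='.' (+5 fires, +5 burnt)
Step 3: cell (0,3)='.' (+6 fires, +5 burnt)
Step 4: cell (0,3)='.' (+4 fires, +6 burnt)
Step 5: cell (0,3)='.' (+0 fires, +4 burnt)
  fire out at step 5

1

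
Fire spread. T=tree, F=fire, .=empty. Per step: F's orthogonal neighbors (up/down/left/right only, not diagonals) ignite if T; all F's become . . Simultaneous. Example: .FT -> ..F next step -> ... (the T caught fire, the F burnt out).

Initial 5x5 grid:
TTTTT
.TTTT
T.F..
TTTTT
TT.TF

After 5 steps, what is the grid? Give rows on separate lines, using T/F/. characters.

Step 1: 4 trees catch fire, 2 burn out
  TTTTT
  .TFTT
  T....
  TTFTF
  TT.F.
Step 2: 5 trees catch fire, 4 burn out
  TTFTT
  .F.FT
  T....
  TF.F.
  TT...
Step 3: 5 trees catch fire, 5 burn out
  TF.FT
  ....F
  T....
  F....
  TF...
Step 4: 4 trees catch fire, 5 burn out
  F...F
  .....
  F....
  .....
  F....
Step 5: 0 trees catch fire, 4 burn out
  .....
  .....
  .....
  .....
  .....

.....
.....
.....
.....
.....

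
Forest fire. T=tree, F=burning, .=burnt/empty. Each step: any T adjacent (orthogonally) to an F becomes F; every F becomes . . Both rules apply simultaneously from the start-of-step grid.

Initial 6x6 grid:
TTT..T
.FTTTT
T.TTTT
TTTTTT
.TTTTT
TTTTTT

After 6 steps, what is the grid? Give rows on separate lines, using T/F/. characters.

Step 1: 2 trees catch fire, 1 burn out
  TFT..T
  ..FTTT
  T.TTTT
  TTTTTT
  .TTTTT
  TTTTTT
Step 2: 4 trees catch fire, 2 burn out
  F.F..T
  ...FTT
  T.FTTT
  TTTTTT
  .TTTTT
  TTTTTT
Step 3: 3 trees catch fire, 4 burn out
  .....T
  ....FT
  T..FTT
  TTFTTT
  .TTTTT
  TTTTTT
Step 4: 5 trees catch fire, 3 burn out
  .....T
  .....F
  T...FT
  TF.FTT
  .TFTTT
  TTTTTT
Step 5: 7 trees catch fire, 5 burn out
  .....F
  ......
  T....F
  F...FT
  .F.FTT
  TTFTTT
Step 6: 5 trees catch fire, 7 burn out
  ......
  ......
  F.....
  .....F
  ....FT
  TF.FTT

......
......
F.....
.....F
....FT
TF.FTT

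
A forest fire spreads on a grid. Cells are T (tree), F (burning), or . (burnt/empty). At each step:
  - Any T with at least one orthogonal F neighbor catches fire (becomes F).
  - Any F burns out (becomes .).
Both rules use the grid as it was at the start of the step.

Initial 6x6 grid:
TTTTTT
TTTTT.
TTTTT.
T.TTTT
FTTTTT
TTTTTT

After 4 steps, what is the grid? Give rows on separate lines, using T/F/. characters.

Step 1: 3 trees catch fire, 1 burn out
  TTTTTT
  TTTTT.
  TTTTT.
  F.TTTT
  .FTTTT
  FTTTTT
Step 2: 3 trees catch fire, 3 burn out
  TTTTTT
  TTTTT.
  FTTTT.
  ..TTTT
  ..FTTT
  .FTTTT
Step 3: 5 trees catch fire, 3 burn out
  TTTTTT
  FTTTT.
  .FTTT.
  ..FTTT
  ...FTT
  ..FTTT
Step 4: 6 trees catch fire, 5 burn out
  FTTTTT
  .FTTT.
  ..FTT.
  ...FTT
  ....FT
  ...FTT

FTTTTT
.FTTT.
..FTT.
...FTT
....FT
...FTT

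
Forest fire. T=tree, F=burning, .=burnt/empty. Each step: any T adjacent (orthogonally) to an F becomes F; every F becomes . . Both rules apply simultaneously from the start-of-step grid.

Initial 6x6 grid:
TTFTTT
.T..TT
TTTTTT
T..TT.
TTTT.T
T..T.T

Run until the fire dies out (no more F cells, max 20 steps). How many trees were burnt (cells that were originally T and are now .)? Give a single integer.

Step 1: +2 fires, +1 burnt (F count now 2)
Step 2: +3 fires, +2 burnt (F count now 3)
Step 3: +3 fires, +3 burnt (F count now 3)
Step 4: +4 fires, +3 burnt (F count now 4)
Step 5: +4 fires, +4 burnt (F count now 4)
Step 6: +2 fires, +4 burnt (F count now 2)
Step 7: +3 fires, +2 burnt (F count now 3)
Step 8: +2 fires, +3 burnt (F count now 2)
Step 9: +0 fires, +2 burnt (F count now 0)
Fire out after step 9
Initially T: 25, now '.': 34
Total burnt (originally-T cells now '.'): 23

Answer: 23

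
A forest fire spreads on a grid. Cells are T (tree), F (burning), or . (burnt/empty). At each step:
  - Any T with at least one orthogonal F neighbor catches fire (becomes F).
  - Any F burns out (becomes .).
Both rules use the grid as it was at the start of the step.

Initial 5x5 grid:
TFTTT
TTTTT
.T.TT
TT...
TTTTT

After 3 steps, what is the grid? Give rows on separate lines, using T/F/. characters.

Step 1: 3 trees catch fire, 1 burn out
  F.FTT
  TFTTT
  .T.TT
  TT...
  TTTTT
Step 2: 4 trees catch fire, 3 burn out
  ...FT
  F.FTT
  .F.TT
  TT...
  TTTTT
Step 3: 3 trees catch fire, 4 burn out
  ....F
  ...FT
  ...TT
  TF...
  TTTTT

....F
...FT
...TT
TF...
TTTTT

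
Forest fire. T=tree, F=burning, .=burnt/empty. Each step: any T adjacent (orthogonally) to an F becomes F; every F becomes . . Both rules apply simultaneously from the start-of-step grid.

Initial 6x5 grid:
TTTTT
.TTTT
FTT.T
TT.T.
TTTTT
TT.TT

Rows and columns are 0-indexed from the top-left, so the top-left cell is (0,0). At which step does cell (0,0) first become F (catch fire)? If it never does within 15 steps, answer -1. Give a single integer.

Step 1: cell (0,0)='T' (+2 fires, +1 burnt)
Step 2: cell (0,0)='T' (+4 fires, +2 burnt)
Step 3: cell (0,0)='T' (+4 fires, +4 burnt)
Step 4: cell (0,0)='F' (+5 fires, +4 burnt)
  -> target ignites at step 4
Step 5: cell (0,0)='.' (+3 fires, +5 burnt)
Step 6: cell (0,0)='.' (+5 fires, +3 burnt)
Step 7: cell (0,0)='.' (+1 fires, +5 burnt)
Step 8: cell (0,0)='.' (+0 fires, +1 burnt)
  fire out at step 8

4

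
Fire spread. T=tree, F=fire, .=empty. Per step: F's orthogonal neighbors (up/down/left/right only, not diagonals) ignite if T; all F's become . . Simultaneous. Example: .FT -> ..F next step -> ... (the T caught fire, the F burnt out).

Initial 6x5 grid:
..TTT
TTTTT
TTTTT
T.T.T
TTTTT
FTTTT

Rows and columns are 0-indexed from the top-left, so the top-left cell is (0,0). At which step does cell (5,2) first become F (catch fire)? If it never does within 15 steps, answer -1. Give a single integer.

Step 1: cell (5,2)='T' (+2 fires, +1 burnt)
Step 2: cell (5,2)='F' (+3 fires, +2 burnt)
  -> target ignites at step 2
Step 3: cell (5,2)='.' (+3 fires, +3 burnt)
Step 4: cell (5,2)='.' (+5 fires, +3 burnt)
Step 5: cell (5,2)='.' (+3 fires, +5 burnt)
Step 6: cell (5,2)='.' (+3 fires, +3 burnt)
Step 7: cell (5,2)='.' (+3 fires, +3 burnt)
Step 8: cell (5,2)='.' (+2 fires, +3 burnt)
Step 9: cell (5,2)='.' (+1 fires, +2 burnt)
Step 10: cell (5,2)='.' (+0 fires, +1 burnt)
  fire out at step 10

2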